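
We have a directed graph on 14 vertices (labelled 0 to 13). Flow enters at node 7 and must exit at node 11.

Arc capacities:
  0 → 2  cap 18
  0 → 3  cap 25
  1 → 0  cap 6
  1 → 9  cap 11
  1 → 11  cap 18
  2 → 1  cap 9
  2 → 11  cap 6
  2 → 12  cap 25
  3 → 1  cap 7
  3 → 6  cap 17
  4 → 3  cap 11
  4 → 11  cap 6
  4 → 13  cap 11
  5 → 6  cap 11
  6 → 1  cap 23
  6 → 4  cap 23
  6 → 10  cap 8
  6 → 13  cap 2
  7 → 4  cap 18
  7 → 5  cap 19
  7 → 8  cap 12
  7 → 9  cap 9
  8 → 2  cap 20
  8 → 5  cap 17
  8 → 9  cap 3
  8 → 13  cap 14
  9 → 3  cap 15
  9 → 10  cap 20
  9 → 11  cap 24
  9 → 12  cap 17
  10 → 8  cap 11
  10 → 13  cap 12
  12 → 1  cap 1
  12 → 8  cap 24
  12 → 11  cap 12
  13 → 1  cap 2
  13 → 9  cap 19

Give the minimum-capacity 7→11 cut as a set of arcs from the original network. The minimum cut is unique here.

augment #1: 7→4→11 push 6
augment #2: 7→9→11 push 9
augment #3: 7→8→2→11 push 6
augment #4: 7→8→9→11 push 3
augment #5: 7→4→3→1→11 push 7
augment #6: 7→4→13→1→11 push 2
augment #7: 7→4→13→9→11 push 3
augment #8: 7→5→6→1→11 push 9
augment #9: 7→8→2→12→11 push 3
augment #10: 7→5→6→1→9→11 push 2
max flow = 50; residual-reachable set from 7 gives S-side
cut edges (S→T): {(5,6), (7,4), (7,8), (7,9)} total cap 50

Min-cut arcs: {(5,6), (7,4), (7,8), (7,9)} (total capacity 50)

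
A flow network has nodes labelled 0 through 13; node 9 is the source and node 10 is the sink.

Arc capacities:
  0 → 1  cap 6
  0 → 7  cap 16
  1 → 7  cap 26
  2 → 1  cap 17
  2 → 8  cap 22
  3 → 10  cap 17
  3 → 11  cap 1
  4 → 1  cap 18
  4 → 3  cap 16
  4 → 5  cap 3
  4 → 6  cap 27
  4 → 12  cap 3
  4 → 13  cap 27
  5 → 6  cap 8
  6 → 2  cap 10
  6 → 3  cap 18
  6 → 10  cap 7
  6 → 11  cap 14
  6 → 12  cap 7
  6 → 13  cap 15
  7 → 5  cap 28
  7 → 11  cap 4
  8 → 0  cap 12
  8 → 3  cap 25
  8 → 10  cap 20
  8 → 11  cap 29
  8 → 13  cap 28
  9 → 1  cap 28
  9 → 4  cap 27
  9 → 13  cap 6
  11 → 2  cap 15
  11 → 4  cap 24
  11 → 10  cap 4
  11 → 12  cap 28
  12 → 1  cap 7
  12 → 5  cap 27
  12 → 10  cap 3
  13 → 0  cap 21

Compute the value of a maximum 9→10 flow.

Maximum flow value: 39

augment #1: 9→4→3→10 bottleneck 16, total now 16
augment #2: 9→4→6→10 bottleneck 7, total now 23
augment #3: 9→4→12→10 bottleneck 3, total now 26
augment #4: 9→1→7→11→10 bottleneck 4, total now 30
augment #5: 9→4→6→3→10 bottleneck 1, total now 31
augment #6: 9→1→7→5→6→2→8→10 bottleneck 8, total now 39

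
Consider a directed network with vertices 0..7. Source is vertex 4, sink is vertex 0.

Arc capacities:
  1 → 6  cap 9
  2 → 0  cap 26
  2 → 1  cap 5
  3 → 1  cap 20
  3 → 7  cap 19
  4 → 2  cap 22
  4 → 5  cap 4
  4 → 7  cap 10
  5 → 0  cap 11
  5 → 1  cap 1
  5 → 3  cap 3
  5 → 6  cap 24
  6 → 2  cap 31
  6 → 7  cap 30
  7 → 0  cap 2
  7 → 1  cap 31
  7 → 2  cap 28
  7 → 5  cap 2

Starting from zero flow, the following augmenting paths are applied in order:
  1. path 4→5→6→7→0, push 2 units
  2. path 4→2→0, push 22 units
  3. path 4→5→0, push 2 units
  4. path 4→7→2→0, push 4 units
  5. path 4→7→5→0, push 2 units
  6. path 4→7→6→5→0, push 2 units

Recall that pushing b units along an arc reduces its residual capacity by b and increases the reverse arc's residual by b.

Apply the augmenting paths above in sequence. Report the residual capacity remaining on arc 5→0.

Residual capacity of (5,0): 5

after path 1 (4→5→6→7→0, push 2): res(5,0)=11
after path 2 (4→2→0, push 22): res(5,0)=11
after path 3 (4→5→0, push 2): res(5,0)=9
after path 4 (4→7→2→0, push 4): res(5,0)=9
after path 5 (4→7→5→0, push 2): res(5,0)=7
after path 6 (4→7→6→5→0, push 2): res(5,0)=5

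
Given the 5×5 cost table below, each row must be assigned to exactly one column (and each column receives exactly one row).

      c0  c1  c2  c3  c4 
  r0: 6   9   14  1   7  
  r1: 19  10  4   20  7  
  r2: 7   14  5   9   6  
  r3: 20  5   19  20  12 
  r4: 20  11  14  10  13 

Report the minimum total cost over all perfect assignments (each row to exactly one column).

optimal assignment: row0→col3 (cost 1), row1→col2 (cost 4), row2→col0 (cost 7), row3→col1 (cost 5), row4→col4 (cost 13)
total = 1 + 4 + 7 + 5 + 13 = 30

Minimum assignment cost: 30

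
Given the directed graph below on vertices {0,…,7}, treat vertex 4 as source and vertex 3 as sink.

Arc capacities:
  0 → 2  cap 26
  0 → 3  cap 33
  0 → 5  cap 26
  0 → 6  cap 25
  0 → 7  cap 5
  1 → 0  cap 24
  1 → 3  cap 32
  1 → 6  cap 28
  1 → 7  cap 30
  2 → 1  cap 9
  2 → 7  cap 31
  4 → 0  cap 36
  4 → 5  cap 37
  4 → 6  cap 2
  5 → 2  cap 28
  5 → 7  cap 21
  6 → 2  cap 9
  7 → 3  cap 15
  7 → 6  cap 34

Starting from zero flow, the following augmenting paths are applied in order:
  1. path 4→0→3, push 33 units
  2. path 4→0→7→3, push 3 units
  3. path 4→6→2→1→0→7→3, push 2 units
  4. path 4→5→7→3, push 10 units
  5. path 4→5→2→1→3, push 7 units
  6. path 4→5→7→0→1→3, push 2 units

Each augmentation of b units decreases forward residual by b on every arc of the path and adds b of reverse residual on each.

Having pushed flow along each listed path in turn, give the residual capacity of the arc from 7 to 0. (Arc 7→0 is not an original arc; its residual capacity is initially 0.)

after path 1 (4→0→3, push 33): res(7,0)=0
after path 2 (4→0→7→3, push 3): res(7,0)=3
after path 3 (4→6→2→1→0→7→3, push 2): res(7,0)=5
after path 4 (4→5→7→3, push 10): res(7,0)=5
after path 5 (4→5→2→1→3, push 7): res(7,0)=5
after path 6 (4→5→7→0→1→3, push 2): res(7,0)=3

Residual capacity of (7,0): 3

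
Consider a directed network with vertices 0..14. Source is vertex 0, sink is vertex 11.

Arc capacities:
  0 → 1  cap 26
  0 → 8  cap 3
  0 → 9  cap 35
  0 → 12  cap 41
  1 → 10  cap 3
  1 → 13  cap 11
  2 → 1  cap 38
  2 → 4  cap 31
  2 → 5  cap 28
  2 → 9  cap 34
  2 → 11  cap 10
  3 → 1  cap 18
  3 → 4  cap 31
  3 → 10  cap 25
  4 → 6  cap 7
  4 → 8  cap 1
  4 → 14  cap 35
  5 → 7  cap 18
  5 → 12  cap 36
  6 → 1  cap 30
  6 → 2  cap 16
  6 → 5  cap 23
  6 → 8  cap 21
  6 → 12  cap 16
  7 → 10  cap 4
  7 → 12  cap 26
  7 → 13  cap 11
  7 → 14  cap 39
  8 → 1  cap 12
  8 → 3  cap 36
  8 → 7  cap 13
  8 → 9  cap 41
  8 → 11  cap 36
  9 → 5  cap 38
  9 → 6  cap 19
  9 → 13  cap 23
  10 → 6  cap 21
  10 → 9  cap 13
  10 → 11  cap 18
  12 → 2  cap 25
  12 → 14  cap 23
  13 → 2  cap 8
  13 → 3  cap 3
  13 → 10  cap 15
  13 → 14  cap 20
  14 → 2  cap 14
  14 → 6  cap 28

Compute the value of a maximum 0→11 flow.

Maximum flow value: 53

augment #1: 0→8→11 bottleneck 3, total now 3
augment #2: 0→1→10→11 bottleneck 3, total now 6
augment #3: 0→12→2→11 bottleneck 10, total now 16
augment #4: 0→1→13→10→11 bottleneck 11, total now 27
augment #5: 0→9→6→8→11 bottleneck 19, total now 46
augment #6: 0→9→13→10→11 bottleneck 4, total now 50
augment #7: 0→12→2→4→8→11 bottleneck 1, total now 51
augment #8: 0→12→14→6→8→11 bottleneck 2, total now 53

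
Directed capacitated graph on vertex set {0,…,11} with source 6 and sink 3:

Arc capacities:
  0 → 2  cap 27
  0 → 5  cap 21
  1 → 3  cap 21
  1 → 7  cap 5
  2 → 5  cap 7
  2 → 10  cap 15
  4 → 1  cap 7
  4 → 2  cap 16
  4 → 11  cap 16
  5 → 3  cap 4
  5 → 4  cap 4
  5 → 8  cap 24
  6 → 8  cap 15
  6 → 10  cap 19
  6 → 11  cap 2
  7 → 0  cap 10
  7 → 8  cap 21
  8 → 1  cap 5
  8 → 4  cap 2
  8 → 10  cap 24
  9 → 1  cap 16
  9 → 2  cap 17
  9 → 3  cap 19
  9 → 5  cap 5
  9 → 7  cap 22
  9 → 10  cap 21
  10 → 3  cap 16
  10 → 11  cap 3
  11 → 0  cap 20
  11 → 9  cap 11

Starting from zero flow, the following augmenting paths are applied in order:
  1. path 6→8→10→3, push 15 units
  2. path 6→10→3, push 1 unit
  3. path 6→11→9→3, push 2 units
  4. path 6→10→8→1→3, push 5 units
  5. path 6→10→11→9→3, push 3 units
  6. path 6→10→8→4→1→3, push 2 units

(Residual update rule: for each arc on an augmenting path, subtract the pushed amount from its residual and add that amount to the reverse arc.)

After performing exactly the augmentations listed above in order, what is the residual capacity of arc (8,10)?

after path 1 (6→8→10→3, push 15): res(8,10)=9
after path 2 (6→10→3, push 1): res(8,10)=9
after path 3 (6→11→9→3, push 2): res(8,10)=9
after path 4 (6→10→8→1→3, push 5): res(8,10)=14
after path 5 (6→10→11→9→3, push 3): res(8,10)=14
after path 6 (6→10→8→4→1→3, push 2): res(8,10)=16

Residual capacity of (8,10): 16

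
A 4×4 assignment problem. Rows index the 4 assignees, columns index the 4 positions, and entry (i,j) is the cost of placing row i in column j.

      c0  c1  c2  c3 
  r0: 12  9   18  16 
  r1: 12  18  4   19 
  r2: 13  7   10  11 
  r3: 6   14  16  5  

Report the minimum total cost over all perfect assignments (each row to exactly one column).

optimal assignment: row0→col0 (cost 12), row1→col2 (cost 4), row2→col1 (cost 7), row3→col3 (cost 5)
total = 12 + 4 + 7 + 5 = 28

Minimum assignment cost: 28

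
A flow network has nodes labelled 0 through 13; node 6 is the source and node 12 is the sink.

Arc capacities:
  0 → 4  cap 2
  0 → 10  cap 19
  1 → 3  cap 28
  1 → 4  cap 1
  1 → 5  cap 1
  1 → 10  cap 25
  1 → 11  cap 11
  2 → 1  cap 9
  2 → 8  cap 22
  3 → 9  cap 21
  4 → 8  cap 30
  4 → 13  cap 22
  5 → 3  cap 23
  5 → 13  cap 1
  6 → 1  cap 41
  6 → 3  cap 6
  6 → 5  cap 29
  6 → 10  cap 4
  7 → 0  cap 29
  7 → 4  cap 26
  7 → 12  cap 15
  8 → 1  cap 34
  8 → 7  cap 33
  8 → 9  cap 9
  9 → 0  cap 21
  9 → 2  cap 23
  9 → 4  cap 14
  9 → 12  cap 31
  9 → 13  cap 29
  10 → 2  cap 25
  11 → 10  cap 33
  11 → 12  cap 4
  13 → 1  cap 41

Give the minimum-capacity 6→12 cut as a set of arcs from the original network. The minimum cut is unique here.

augment #1: 6→1→11→12 push 4
augment #2: 6→3→9→12 push 6
augment #3: 6→1→3→9→12 push 15
augment #4: 6→1→4→8→7→12 push 1
augment #5: 6→10→2→8→7→12 push 4
augment #6: 6→1→10→2→8→7→12 push 10
augment #7: 6→1→10→2→8→9→12 push 8
max flow = 48; residual-reachable set from 6 gives S-side
cut edges (S→T): {(1,4), (2,8), (3,9), (11,12)} total cap 48

Min-cut arcs: {(1,4), (2,8), (3,9), (11,12)} (total capacity 48)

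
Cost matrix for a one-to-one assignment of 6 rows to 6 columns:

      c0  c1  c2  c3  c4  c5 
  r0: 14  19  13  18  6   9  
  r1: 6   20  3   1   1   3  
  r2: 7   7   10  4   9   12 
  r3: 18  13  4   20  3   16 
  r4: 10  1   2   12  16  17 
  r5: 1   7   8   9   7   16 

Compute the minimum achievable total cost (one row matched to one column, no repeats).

optimal assignment: row0→col4 (cost 6), row1→col5 (cost 3), row2→col3 (cost 4), row3→col2 (cost 4), row4→col1 (cost 1), row5→col0 (cost 1)
total = 6 + 3 + 4 + 4 + 1 + 1 = 19

Minimum assignment cost: 19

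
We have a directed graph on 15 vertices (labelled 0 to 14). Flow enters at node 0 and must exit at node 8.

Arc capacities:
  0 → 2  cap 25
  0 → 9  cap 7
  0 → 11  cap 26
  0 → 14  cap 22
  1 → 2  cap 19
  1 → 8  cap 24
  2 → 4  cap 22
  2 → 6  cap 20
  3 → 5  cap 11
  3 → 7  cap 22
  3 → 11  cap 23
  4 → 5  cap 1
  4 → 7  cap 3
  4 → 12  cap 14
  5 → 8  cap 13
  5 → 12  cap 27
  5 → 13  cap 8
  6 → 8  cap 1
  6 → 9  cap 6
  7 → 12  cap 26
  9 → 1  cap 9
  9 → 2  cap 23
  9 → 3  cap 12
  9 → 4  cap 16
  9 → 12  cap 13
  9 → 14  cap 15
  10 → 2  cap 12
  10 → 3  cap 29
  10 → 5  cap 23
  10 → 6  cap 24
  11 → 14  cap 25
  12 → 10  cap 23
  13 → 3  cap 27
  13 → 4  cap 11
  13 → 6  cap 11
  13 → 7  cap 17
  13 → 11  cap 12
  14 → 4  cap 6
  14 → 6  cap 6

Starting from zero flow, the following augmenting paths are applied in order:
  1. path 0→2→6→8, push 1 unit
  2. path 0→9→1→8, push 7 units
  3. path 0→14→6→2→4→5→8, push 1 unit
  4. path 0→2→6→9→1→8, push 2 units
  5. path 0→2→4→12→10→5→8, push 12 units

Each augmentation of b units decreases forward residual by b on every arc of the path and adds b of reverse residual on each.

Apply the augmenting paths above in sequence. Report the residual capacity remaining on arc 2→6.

Residual capacity of (2,6): 18

after path 1 (0→2→6→8, push 1): res(2,6)=19
after path 2 (0→9→1→8, push 7): res(2,6)=19
after path 3 (0→14→6→2→4→5→8, push 1): res(2,6)=20
after path 4 (0→2→6→9→1→8, push 2): res(2,6)=18
after path 5 (0→2→4→12→10→5→8, push 12): res(2,6)=18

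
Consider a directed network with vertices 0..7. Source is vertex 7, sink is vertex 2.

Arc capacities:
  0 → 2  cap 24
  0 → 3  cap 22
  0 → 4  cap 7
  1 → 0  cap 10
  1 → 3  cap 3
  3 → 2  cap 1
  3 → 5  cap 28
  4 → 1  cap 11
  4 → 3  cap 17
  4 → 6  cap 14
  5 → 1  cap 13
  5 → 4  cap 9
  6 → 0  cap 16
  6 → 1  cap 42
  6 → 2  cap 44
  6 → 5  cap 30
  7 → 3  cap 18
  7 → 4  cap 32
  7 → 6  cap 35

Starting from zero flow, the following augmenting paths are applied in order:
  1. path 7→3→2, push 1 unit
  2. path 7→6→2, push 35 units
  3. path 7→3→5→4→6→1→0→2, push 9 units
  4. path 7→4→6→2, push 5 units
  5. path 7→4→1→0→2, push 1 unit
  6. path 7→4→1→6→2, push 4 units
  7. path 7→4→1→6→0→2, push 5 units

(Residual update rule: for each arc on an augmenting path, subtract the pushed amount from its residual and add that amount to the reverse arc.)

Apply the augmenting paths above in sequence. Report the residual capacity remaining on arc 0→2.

after path 1 (7→3→2, push 1): res(0,2)=24
after path 2 (7→6→2, push 35): res(0,2)=24
after path 3 (7→3→5→4→6→1→0→2, push 9): res(0,2)=15
after path 4 (7→4→6→2, push 5): res(0,2)=15
after path 5 (7→4→1→0→2, push 1): res(0,2)=14
after path 6 (7→4→1→6→2, push 4): res(0,2)=14
after path 7 (7→4→1→6→0→2, push 5): res(0,2)=9

Residual capacity of (0,2): 9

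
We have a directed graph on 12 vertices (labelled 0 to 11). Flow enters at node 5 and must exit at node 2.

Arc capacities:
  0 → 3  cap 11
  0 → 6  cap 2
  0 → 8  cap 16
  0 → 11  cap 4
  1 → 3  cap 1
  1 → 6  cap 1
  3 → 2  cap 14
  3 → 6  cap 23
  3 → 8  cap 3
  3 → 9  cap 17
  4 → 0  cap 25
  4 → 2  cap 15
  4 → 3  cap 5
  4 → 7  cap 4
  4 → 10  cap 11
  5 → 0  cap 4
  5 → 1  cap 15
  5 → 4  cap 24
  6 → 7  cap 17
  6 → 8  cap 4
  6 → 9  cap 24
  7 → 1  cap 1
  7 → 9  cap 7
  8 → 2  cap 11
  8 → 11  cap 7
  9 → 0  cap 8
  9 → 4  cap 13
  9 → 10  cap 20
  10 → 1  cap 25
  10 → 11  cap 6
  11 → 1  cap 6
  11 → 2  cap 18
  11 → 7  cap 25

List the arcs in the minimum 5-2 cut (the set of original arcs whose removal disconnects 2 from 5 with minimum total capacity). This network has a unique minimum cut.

augment #1: 5→4→2 push 15
augment #2: 5→0→3→2 push 4
augment #3: 5→1→3→2 push 1
augment #4: 5→4→3→2 push 5
augment #5: 5→1→6→8→2 push 1
augment #6: 5→4→0→3→2 push 4
max flow = 30; residual-reachable set from 5 gives S-side
cut edges (S→T): {(1,3), (1,6), (5,0), (5,4)} total cap 30

Min-cut arcs: {(1,3), (1,6), (5,0), (5,4)} (total capacity 30)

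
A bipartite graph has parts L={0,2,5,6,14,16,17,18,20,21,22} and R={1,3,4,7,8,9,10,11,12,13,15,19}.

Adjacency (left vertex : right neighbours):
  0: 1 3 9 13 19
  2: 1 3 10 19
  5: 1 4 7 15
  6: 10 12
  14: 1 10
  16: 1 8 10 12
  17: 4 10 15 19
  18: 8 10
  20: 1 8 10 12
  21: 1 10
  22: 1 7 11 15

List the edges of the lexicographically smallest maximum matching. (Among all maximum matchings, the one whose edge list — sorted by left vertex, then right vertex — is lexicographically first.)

|M| = 9 (so the lex-smallest maximum matching has 9 edges)
process left vertices in ascending order; for each, take the smallest-labelled available neighbour that still permits 9 edges overall, or leave it unmatched if none does
lex-smallest matching: {0-3, 2-19, 5-4, 6-10, 14-1, 16-8, 17-15, 20-12, 22-7}

Lex-smallest maximum matching: {(0,3), (2,19), (5,4), (6,10), (14,1), (16,8), (17,15), (20,12), (22,7)}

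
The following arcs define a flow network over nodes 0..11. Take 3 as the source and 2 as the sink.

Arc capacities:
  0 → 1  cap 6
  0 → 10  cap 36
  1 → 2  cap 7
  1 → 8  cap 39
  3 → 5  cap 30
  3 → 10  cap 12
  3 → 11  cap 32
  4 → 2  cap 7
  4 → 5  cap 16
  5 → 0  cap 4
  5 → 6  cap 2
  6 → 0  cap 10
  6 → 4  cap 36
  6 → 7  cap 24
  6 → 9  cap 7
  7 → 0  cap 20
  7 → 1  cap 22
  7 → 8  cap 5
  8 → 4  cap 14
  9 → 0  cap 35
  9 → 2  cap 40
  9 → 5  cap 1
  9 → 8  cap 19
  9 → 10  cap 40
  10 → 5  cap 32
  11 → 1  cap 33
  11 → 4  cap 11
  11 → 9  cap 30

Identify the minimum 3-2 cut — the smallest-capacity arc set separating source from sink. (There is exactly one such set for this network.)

Min-cut arcs: {(3,11), (5,0), (5,6)} (total capacity 38)

augment #1: 3→11→1→2 push 7
augment #2: 3→11→4→2 push 7
augment #3: 3→11→9→2 push 18
augment #4: 3→5→6→9→2 push 2
augment #5: 3→5→0→1→11→9→2 push 4
max flow = 38; residual-reachable set from 3 gives S-side
cut edges (S→T): {(3,11), (5,0), (5,6)} total cap 38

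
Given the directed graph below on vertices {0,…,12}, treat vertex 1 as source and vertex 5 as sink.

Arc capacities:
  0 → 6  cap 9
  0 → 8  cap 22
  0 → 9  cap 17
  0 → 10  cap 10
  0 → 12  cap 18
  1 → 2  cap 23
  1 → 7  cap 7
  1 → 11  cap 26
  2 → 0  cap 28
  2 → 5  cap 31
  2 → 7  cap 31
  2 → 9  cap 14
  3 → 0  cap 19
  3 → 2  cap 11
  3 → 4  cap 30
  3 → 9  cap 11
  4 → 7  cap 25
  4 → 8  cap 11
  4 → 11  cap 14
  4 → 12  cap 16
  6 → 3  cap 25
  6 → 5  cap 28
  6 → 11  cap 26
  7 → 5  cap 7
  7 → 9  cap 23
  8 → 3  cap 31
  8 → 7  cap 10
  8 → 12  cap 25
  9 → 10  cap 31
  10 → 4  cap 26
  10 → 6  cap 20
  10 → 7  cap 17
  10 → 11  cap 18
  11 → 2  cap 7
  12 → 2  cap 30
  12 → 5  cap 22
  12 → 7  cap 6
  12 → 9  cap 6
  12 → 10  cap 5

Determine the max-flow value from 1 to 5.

augment #1: 1→2→5 bottleneck 23, total now 23
augment #2: 1→7→5 bottleneck 7, total now 30
augment #3: 1→11→2→5 bottleneck 7, total now 37

Maximum flow value: 37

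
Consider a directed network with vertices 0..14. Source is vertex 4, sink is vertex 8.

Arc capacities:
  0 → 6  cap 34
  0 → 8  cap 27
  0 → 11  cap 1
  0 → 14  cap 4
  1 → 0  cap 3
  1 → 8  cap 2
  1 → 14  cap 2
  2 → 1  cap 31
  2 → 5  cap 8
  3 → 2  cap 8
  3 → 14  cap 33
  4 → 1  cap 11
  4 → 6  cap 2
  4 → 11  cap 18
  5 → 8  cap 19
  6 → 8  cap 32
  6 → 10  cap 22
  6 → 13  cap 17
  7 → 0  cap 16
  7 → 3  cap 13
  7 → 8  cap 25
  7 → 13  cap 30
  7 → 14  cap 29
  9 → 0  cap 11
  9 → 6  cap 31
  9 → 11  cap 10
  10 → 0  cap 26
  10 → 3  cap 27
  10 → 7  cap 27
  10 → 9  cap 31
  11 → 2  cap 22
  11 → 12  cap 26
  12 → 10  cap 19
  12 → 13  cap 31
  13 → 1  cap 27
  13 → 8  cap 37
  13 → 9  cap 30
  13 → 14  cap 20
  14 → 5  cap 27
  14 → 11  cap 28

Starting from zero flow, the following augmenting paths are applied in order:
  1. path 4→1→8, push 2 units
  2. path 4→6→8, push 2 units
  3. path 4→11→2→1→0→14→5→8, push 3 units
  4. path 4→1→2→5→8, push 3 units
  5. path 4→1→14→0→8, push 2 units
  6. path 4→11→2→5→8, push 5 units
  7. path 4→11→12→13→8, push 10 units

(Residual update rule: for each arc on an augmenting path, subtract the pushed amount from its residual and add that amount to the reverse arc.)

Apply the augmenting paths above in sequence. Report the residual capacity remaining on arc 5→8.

Residual capacity of (5,8): 8

after path 1 (4→1→8, push 2): res(5,8)=19
after path 2 (4→6→8, push 2): res(5,8)=19
after path 3 (4→11→2→1→0→14→5→8, push 3): res(5,8)=16
after path 4 (4→1→2→5→8, push 3): res(5,8)=13
after path 5 (4→1→14→0→8, push 2): res(5,8)=13
after path 6 (4→11→2→5→8, push 5): res(5,8)=8
after path 7 (4→11→12→13→8, push 10): res(5,8)=8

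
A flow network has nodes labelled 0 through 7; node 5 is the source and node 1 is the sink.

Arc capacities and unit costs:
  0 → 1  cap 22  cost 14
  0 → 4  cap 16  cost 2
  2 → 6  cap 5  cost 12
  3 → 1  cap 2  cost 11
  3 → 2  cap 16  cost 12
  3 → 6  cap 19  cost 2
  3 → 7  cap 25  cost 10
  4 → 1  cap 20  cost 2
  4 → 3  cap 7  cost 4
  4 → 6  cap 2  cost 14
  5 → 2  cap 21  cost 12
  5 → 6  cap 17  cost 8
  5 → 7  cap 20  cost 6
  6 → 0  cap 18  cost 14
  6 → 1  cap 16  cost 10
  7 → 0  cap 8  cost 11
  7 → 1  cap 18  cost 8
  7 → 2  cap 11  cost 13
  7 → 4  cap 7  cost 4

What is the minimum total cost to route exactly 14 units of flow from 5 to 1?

shortest-cost path #1: 5→7→4→1 push 7 @ unit cost 12 (adds 84)
shortest-cost path #2: 5→7→1 push 7 @ unit cost 14 (adds 98)
total cost = 182

Minimum cost for 14 units: 182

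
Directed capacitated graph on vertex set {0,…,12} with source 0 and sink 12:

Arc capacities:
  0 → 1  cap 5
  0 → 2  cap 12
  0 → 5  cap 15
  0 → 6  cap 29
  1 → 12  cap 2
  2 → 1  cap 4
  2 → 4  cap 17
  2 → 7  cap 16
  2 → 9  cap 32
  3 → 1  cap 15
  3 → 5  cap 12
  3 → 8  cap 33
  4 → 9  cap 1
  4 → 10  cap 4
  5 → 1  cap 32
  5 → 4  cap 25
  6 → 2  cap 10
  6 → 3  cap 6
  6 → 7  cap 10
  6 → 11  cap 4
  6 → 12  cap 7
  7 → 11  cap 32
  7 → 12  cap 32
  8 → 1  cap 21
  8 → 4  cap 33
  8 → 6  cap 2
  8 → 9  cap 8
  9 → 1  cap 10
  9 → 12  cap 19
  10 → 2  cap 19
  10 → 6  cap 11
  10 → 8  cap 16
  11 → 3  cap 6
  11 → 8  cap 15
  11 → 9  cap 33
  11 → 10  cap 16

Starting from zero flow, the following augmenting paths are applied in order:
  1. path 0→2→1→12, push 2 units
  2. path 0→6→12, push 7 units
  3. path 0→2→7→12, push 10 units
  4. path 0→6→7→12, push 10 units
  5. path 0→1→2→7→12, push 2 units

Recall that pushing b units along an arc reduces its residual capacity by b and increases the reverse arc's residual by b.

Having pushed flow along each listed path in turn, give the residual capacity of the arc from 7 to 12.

after path 1 (0→2→1→12, push 2): res(7,12)=32
after path 2 (0→6→12, push 7): res(7,12)=32
after path 3 (0→2→7→12, push 10): res(7,12)=22
after path 4 (0→6→7→12, push 10): res(7,12)=12
after path 5 (0→1→2→7→12, push 2): res(7,12)=10

Residual capacity of (7,12): 10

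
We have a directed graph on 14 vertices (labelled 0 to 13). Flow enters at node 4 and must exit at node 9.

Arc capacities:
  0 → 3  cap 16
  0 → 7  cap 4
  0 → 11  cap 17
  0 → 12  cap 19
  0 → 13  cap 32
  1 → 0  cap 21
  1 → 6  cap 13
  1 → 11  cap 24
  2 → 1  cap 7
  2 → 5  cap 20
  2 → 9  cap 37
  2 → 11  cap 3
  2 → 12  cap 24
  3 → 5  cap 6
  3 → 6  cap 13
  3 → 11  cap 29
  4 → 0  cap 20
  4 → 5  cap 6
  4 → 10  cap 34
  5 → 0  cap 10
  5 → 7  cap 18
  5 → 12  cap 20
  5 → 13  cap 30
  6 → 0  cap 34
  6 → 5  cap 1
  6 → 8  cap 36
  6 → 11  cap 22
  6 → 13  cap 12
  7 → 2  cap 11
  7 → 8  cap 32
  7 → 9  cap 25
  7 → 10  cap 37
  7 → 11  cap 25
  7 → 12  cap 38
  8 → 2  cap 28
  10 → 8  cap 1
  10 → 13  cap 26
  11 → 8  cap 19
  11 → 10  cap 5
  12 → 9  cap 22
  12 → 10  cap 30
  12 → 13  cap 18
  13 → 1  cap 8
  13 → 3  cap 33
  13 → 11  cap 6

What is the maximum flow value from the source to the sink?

Maximum flow value: 53

augment #1: 4→0→7→9 bottleneck 4, total now 4
augment #2: 4→0→12→9 bottleneck 16, total now 20
augment #3: 4→5→7→9 bottleneck 6, total now 26
augment #4: 4→10→8→2→9 bottleneck 1, total now 27
augment #5: 4→10→13→1→0→12→9 bottleneck 3, total now 30
augment #6: 4→10→13→3→5→7→9 bottleneck 6, total now 36
augment #7: 4→10→13→11→8→2→9 bottleneck 6, total now 42
augment #8: 4→10→13→1→6→5→7→9 bottleneck 1, total now 43
augment #9: 4→10→13→1→6→8→2→9 bottleneck 4, total now 47
augment #10: 4→10→13→3→6→8→2→9 bottleneck 6, total now 53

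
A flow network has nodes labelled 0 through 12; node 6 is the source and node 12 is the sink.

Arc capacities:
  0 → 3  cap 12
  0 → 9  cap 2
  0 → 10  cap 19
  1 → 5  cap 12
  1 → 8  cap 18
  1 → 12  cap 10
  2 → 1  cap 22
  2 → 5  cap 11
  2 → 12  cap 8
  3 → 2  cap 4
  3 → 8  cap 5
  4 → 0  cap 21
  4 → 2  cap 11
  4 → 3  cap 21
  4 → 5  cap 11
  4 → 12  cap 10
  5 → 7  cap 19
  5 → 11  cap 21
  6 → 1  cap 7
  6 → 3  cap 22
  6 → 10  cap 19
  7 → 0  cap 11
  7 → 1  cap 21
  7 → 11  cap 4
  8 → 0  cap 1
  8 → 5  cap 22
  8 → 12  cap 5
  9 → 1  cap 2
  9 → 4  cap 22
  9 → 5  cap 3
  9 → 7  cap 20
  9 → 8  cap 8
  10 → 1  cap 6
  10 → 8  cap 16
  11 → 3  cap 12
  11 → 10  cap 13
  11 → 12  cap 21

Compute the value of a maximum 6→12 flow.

augment #1: 6→1→12 bottleneck 7, total now 7
augment #2: 6→3→2→12 bottleneck 4, total now 11
augment #3: 6→3→8→12 bottleneck 5, total now 16
augment #4: 6→10→1→12 bottleneck 3, total now 19
augment #5: 6→10→1→5→11→12 bottleneck 3, total now 22
augment #6: 6→10→8→5→11→12 bottleneck 13, total now 35

Maximum flow value: 35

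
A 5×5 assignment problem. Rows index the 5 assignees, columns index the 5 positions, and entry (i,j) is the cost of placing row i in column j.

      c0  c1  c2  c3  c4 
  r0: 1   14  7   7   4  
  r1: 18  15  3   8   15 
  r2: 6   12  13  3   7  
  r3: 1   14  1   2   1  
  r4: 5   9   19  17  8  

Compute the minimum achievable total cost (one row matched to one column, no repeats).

optimal assignment: row0→col0 (cost 1), row1→col2 (cost 3), row2→col3 (cost 3), row3→col4 (cost 1), row4→col1 (cost 9)
total = 1 + 3 + 3 + 1 + 9 = 17

Minimum assignment cost: 17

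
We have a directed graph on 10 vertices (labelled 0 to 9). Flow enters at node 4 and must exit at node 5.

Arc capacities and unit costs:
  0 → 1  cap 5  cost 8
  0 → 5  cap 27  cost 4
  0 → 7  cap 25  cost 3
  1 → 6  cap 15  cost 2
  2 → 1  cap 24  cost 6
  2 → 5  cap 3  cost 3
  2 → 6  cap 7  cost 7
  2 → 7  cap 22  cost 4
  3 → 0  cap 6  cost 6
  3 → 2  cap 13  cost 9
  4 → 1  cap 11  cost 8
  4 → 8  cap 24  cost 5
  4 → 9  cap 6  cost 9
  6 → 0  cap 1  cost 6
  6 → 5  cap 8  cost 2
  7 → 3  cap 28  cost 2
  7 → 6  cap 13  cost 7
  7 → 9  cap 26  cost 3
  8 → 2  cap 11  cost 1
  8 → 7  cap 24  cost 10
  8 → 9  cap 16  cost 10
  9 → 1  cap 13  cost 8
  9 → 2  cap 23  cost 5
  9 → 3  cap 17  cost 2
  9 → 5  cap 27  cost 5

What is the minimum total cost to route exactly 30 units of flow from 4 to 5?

shortest-cost path #1: 4→8→2→5 push 3 @ unit cost 9 (adds 27)
shortest-cost path #2: 4→1→6→5 push 8 @ unit cost 12 (adds 96)
shortest-cost path #3: 4→9→5 push 6 @ unit cost 14 (adds 84)
shortest-cost path #4: 4→8→2→7→9→5 push 8 @ unit cost 18 (adds 144)
shortest-cost path #5: 4→8→9→5 push 5 @ unit cost 20 (adds 100)
total cost = 451

Minimum cost for 30 units: 451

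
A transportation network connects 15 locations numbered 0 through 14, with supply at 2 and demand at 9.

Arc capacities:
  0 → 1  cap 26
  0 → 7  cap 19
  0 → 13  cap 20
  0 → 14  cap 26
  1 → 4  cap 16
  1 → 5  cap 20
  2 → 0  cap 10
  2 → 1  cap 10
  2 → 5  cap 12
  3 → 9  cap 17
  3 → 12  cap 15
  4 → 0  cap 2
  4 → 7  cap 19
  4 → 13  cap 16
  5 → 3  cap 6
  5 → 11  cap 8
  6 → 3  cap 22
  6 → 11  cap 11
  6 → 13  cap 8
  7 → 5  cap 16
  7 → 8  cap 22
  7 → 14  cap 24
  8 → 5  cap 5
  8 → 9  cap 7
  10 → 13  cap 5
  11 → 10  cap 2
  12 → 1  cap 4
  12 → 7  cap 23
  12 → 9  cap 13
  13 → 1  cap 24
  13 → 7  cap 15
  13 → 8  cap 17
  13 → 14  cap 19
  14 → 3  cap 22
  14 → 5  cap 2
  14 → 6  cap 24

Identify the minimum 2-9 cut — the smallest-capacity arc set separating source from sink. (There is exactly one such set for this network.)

Min-cut arcs: {(2,0), (2,1), (5,3), (11,10)} (total capacity 28)

augment #1: 2→5→3→9 push 6
augment #2: 2→0→7→8→9 push 7
augment #3: 2→0→14→3→9 push 3
augment #4: 2→1→4→0→14→3→9 push 2
augment #5: 2→1→4→7→14→3→9 push 6
augment #6: 2→1→4→7→14→3→12→9 push 2
augment #7: 2→5→11→10→13→14→3→12→9 push 2
max flow = 28; residual-reachable set from 2 gives S-side
cut edges (S→T): {(2,0), (2,1), (5,3), (11,10)} total cap 28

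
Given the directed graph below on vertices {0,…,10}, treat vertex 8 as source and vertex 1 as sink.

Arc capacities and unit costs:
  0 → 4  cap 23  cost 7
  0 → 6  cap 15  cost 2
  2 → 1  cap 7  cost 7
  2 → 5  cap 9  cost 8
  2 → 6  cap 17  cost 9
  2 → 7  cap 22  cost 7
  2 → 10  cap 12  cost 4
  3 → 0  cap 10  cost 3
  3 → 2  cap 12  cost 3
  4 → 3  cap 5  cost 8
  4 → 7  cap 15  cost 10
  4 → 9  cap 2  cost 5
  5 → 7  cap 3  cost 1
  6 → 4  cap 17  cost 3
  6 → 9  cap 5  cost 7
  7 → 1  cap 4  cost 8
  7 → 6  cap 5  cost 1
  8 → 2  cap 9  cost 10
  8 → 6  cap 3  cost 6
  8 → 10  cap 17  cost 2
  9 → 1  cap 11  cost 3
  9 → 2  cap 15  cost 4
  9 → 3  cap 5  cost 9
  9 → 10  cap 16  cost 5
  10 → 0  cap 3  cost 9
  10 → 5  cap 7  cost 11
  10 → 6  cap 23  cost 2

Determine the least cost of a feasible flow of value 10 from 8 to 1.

shortest-cost path #1: 8→10→6→9→1 push 5 @ unit cost 14 (adds 70)
shortest-cost path #2: 8→10→6→4→9→1 push 2 @ unit cost 15 (adds 30)
shortest-cost path #3: 8→2→1 push 3 @ unit cost 17 (adds 51)
total cost = 151

Minimum cost for 10 units: 151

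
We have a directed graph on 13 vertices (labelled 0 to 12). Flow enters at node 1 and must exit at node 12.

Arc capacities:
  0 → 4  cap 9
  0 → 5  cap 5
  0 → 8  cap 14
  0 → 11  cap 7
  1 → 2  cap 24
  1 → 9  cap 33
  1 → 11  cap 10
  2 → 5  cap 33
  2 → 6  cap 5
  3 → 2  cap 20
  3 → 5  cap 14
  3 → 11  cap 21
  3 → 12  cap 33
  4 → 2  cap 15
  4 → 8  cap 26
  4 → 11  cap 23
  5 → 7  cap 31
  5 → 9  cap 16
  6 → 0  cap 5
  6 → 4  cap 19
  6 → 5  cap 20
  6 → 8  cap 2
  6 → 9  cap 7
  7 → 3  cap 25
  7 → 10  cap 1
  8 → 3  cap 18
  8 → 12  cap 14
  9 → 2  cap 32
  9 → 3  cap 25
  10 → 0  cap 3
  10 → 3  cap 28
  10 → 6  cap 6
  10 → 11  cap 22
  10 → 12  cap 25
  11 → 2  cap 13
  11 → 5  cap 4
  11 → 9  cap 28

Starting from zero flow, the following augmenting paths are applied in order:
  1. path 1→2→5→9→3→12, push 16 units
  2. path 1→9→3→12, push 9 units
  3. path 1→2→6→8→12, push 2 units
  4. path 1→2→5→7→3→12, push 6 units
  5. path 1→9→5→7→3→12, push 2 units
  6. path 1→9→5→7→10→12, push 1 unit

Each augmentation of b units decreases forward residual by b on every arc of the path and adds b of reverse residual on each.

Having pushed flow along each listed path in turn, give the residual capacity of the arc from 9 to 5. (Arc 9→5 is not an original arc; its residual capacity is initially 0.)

after path 1 (1→2→5→9→3→12, push 16): res(9,5)=16
after path 2 (1→9→3→12, push 9): res(9,5)=16
after path 3 (1→2→6→8→12, push 2): res(9,5)=16
after path 4 (1→2→5→7→3→12, push 6): res(9,5)=16
after path 5 (1→9→5→7→3→12, push 2): res(9,5)=14
after path 6 (1→9→5→7→10→12, push 1): res(9,5)=13

Residual capacity of (9,5): 13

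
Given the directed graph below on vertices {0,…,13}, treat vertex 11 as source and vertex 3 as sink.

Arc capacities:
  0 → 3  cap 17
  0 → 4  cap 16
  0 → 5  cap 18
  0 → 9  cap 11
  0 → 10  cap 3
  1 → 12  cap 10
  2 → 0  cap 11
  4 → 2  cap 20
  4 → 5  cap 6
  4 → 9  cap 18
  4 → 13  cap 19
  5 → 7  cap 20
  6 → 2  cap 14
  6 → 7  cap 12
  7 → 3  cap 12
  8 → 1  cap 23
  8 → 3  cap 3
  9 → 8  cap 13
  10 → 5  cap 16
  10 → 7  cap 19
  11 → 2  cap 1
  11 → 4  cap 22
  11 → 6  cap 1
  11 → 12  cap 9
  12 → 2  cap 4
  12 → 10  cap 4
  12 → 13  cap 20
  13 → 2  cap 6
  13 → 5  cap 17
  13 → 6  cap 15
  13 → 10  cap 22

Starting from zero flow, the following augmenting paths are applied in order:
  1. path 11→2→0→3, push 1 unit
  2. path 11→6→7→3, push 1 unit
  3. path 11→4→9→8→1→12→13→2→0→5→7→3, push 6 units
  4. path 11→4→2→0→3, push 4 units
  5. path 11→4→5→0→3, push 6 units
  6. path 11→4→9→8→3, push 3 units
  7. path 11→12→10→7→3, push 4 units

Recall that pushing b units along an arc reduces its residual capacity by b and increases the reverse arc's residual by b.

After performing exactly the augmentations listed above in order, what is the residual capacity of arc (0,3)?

Residual capacity of (0,3): 6

after path 1 (11→2→0→3, push 1): res(0,3)=16
after path 2 (11→6→7→3, push 1): res(0,3)=16
after path 3 (11→4→9→8→1→12→13→2→0→5→7→3, push 6): res(0,3)=16
after path 4 (11→4→2→0→3, push 4): res(0,3)=12
after path 5 (11→4→5→0→3, push 6): res(0,3)=6
after path 6 (11→4→9→8→3, push 3): res(0,3)=6
after path 7 (11→12→10→7→3, push 4): res(0,3)=6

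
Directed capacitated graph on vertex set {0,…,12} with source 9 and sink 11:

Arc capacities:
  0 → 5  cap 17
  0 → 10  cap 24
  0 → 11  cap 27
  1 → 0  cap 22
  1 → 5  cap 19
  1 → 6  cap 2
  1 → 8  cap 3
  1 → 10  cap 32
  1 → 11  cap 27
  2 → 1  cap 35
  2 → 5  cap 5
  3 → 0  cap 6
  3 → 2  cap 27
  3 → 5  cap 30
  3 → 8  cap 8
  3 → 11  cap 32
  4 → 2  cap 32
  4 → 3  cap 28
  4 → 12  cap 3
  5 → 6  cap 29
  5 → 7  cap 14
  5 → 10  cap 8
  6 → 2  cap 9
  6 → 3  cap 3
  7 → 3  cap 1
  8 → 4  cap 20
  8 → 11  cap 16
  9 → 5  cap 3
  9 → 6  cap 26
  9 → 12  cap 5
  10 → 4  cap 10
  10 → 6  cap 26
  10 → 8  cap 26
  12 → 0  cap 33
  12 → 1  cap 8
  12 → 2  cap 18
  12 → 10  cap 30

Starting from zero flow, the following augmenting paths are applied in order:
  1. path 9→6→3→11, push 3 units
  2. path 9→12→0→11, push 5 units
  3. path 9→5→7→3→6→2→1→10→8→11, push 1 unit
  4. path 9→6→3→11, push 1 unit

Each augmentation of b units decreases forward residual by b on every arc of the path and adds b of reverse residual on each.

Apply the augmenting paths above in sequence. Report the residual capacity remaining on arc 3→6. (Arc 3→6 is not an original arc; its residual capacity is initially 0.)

Residual capacity of (3,6): 3

after path 1 (9→6→3→11, push 3): res(3,6)=3
after path 2 (9→12→0→11, push 5): res(3,6)=3
after path 3 (9→5→7→3→6→2→1→10→8→11, push 1): res(3,6)=2
after path 4 (9→6→3→11, push 1): res(3,6)=3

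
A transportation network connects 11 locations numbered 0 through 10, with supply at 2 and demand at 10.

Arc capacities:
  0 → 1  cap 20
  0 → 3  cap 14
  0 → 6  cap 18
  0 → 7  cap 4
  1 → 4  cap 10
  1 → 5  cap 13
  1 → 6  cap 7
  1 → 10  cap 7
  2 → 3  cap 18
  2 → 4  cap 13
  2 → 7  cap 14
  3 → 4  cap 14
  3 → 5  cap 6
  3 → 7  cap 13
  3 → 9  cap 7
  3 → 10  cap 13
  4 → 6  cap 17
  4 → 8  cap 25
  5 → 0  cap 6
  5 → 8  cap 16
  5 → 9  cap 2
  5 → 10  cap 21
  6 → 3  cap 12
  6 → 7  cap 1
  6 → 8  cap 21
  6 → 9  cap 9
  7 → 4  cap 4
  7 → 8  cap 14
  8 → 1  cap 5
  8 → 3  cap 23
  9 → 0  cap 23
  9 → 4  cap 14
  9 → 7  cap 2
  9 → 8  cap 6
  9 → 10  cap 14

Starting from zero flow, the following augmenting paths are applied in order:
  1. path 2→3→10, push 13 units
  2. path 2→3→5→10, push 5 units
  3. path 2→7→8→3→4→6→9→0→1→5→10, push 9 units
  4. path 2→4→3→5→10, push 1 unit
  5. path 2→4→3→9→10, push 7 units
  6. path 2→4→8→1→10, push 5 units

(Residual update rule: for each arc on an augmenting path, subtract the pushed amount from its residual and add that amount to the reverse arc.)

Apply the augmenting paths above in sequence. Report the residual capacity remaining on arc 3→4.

Residual capacity of (3,4): 13

after path 1 (2→3→10, push 13): res(3,4)=14
after path 2 (2→3→5→10, push 5): res(3,4)=14
after path 3 (2→7→8→3→4→6→9→0→1→5→10, push 9): res(3,4)=5
after path 4 (2→4→3→5→10, push 1): res(3,4)=6
after path 5 (2→4→3→9→10, push 7): res(3,4)=13
after path 6 (2→4→8→1→10, push 5): res(3,4)=13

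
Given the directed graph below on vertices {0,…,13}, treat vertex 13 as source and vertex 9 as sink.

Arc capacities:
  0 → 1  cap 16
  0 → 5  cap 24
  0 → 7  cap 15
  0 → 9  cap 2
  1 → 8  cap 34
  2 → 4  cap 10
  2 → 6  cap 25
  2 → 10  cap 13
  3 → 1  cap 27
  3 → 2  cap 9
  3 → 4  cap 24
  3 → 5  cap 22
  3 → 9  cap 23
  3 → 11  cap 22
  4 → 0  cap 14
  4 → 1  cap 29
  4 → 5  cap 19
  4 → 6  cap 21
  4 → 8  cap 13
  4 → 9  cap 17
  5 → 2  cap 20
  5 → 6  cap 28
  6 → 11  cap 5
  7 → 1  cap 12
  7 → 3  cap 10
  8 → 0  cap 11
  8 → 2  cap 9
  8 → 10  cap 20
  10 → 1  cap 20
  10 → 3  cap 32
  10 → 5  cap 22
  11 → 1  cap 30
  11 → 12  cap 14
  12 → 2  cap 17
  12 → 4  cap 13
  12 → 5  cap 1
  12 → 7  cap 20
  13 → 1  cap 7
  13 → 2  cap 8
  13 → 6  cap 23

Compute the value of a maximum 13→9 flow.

Maximum flow value: 20

augment #1: 13→2→4→9 bottleneck 8, total now 8
augment #2: 13→1→8→0→9 bottleneck 2, total now 10
augment #3: 13→1→8→2→4→9 bottleneck 2, total now 12
augment #4: 13→1→8→10→3→9 bottleneck 3, total now 15
augment #5: 13→6→11→12→4→9 bottleneck 5, total now 20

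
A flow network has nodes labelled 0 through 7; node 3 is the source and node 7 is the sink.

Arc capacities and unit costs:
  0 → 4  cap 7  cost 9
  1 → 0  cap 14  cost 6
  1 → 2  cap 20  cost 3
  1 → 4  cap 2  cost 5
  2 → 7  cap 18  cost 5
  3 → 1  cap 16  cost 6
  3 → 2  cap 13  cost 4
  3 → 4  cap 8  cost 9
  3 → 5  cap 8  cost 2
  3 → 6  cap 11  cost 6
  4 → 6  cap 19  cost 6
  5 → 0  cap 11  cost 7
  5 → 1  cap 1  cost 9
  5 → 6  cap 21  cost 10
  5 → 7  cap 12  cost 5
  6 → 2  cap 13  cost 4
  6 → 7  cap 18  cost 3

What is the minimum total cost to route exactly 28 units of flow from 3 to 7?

shortest-cost path #1: 3→5→7 push 8 @ unit cost 7 (adds 56)
shortest-cost path #2: 3→6→7 push 11 @ unit cost 9 (adds 99)
shortest-cost path #3: 3→2→7 push 9 @ unit cost 9 (adds 81)
total cost = 236

Minimum cost for 28 units: 236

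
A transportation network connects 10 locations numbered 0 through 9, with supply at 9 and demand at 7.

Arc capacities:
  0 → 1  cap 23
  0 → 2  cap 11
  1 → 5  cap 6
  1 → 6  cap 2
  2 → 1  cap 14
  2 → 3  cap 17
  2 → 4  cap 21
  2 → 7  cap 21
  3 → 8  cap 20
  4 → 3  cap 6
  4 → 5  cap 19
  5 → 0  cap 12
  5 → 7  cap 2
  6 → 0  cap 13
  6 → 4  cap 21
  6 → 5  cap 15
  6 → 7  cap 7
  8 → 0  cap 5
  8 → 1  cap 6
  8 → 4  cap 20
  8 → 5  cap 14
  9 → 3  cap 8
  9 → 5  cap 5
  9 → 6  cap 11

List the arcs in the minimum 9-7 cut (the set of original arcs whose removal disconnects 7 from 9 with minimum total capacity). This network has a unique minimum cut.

augment #1: 9→5→7 push 2
augment #2: 9→6→7 push 7
augment #3: 9→5→0→2→7 push 3
augment #4: 9→6→0→2→7 push 4
augment #5: 9→3→8→0→2→7 push 4
max flow = 20; residual-reachable set from 9 gives S-side
cut edges (S→T): {(0,2), (5,7), (6,7)} total cap 20

Min-cut arcs: {(0,2), (5,7), (6,7)} (total capacity 20)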